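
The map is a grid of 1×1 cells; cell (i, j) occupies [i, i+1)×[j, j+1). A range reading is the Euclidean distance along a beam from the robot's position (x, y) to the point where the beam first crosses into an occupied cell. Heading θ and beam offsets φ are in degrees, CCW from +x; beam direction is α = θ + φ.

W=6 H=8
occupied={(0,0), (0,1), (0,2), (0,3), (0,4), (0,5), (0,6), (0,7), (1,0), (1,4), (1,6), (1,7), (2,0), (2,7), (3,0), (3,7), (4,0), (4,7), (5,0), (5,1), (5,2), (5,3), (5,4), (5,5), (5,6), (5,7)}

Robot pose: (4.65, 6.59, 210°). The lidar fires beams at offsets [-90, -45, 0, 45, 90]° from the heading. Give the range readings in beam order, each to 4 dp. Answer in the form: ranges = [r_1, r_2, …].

beam 1: φ=-90°, α=120°
  d=(-0.5000,0.8660)  start (4,6)  tX=1.3000 tY=0.4734  stride 1/|dx|=2.0000 1/|dy|=1.1547
    cross y-line → (4,7), t=0.4734 (wall)
  → r_1 = 0.4734
beam 2: φ=-45°, α=165°
  d=(-0.9659,0.2588)  start (4,6)  tX=0.6729 tY=1.5841  stride 1/|dx|=1.0353 1/|dy|=3.8637
    cross x-line → (3,6), t=0.6729
    cross y-line → (3,7), t=1.5841 (wall)
  → r_2 = 1.5841
beam 3: φ=0°, α=210°
  d=(-0.8660,-0.5000)  start (4,6)  tX=0.7506 tY=1.1800  stride 1/|dx|=1.1547 1/|dy|=2.0000
    cross x-line → (3,6), t=0.7506
    cross y-line → (3,5), t=1.1800
    cross x-line → (2,5), t=1.9053
    cross x-line → (1,5), t=3.0600
    cross y-line → (1,4), t=3.1800 (wall)
  → r_3 = 3.1800
beam 4: φ=45°, α=255°
  d=(-0.2588,-0.9659)  start (4,6)  tX=2.5114 tY=0.6108  stride 1/|dx|=3.8637 1/|dy|=1.0353
    cross y-line → (4,5), t=0.6108
    cross y-line → (4,4), t=1.6461
    cross x-line → (3,4), t=2.5114
    cross y-line → (3,3), t=2.6814
    cross y-line → (3,2), t=3.7166
    cross y-line → (3,1), t=4.7519
    cross y-line → (3,0), t=5.7872 (wall)
  → r_4 = 5.7872
beam 5: φ=90°, α=300°
  d=(0.5000,-0.8660)  start (4,6)  tX=0.7000 tY=0.6813  stride 1/|dx|=2.0000 1/|dy|=1.1547
    cross y-line → (4,5), t=0.6813
    cross x-line → (5,5), t=0.7000 (wall)
  → r_5 = 0.7000

ranges = [0.4734, 1.5841, 3.1800, 5.7872, 0.7000]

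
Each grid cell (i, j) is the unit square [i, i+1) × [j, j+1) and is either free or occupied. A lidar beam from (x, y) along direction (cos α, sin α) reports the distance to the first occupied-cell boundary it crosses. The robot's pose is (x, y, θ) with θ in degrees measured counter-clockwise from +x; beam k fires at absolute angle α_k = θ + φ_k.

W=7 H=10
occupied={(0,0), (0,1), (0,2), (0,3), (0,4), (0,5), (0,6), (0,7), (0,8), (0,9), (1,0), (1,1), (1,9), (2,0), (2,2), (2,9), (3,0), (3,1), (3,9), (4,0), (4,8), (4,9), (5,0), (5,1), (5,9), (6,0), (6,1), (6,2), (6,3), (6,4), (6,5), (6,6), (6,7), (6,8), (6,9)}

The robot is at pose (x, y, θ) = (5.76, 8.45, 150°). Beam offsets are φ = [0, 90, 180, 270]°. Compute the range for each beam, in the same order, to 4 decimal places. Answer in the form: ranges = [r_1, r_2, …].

beam 1: φ=0°, α=150°
  direction (-0.8660, 0.5000); cell (5,8); t to first gridline: x 0.8776, y 1.1000 (then +1.1547 / +2.0000)
    (4,8) via x @ 0.8776  # hit
  → r_1 = 0.8776
beam 2: φ=90°, α=240°
  direction (-0.5000, -0.8660); cell (5,8); t to first gridline: x 1.5200, y 0.5196 (then +2.0000 / +1.1547)
    (5,7) via y @ 0.5196
    (4,7) via x @ 1.5200
    (4,6) via y @ 1.6743
    (4,5) via y @ 2.8290
    (3,5) via x @ 3.5200
    (3,4) via y @ 3.9837
    (3,3) via y @ 5.1384
    (2,3) via x @ 5.5200
    (2,2) via y @ 6.2931  # hit
  → r_2 = 6.2931
beam 3: φ=180°, α=330°
  direction (0.8660, -0.5000); cell (5,8); t to first gridline: x 0.2771, y 0.9000 (then +1.1547 / +2.0000)
    (6,8) via x @ 0.2771  # hit
  → r_3 = 0.2771
beam 4: φ=270°, α=60°
  direction (0.5000, 0.8660); cell (5,8); t to first gridline: x 0.4800, y 0.6351 (then +2.0000 / +1.1547)
    (6,8) via x @ 0.4800  # hit
  → r_4 = 0.4800

ranges = [0.8776, 6.2931, 0.2771, 0.4800]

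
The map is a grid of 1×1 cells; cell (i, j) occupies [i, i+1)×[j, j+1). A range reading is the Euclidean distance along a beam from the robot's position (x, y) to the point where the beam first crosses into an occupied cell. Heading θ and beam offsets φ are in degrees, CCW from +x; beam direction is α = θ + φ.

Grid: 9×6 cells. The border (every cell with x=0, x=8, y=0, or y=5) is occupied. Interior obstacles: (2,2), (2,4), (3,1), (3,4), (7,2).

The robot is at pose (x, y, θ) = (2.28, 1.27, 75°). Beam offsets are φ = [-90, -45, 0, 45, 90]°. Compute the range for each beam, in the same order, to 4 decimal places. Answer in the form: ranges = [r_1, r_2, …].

beam 1: φ=-90°, α=345°
  dir = (cos 345°, sin 345°) = (0.9659, -0.2588); from cell (2,1)
  next x-line at t=0.7454, next y-line at t=1.0432; Δt_x=1.0353, Δt_y=3.8637
    x: enter (3,1) at t=0.7454 ← occupied
  → r_1 = 0.7454
beam 2: φ=-45°, α=30°
  dir = (cos 30°, sin 30°) = (0.8660, 0.5000); from cell (2,1)
  next x-line at t=0.8314, next y-line at t=1.4600; Δt_x=1.1547, Δt_y=2.0000
    x: enter (3,1) at t=0.8314 ← occupied
  → r_2 = 0.8314
beam 3: φ=0°, α=75°
  dir = (cos 75°, sin 75°) = (0.2588, 0.9659); from cell (2,1)
  next x-line at t=2.7819, next y-line at t=0.7558; Δt_x=3.8637, Δt_y=1.0353
    y: enter (2,2) at t=0.7558 ← occupied
  → r_3 = 0.7558
beam 4: φ=45°, α=120°
  dir = (cos 120°, sin 120°) = (-0.5000, 0.8660); from cell (2,1)
  next x-line at t=0.5600, next y-line at t=0.8429; Δt_x=2.0000, Δt_y=1.1547
    x: enter (1,1) at t=0.5600
    y: enter (1,2) at t=0.8429
    y: enter (1,3) at t=1.9976
    x: enter (0,3) at t=2.5600 ← occupied
  → r_4 = 2.5600
beam 5: φ=90°, α=165°
  dir = (cos 165°, sin 165°) = (-0.9659, 0.2588); from cell (2,1)
  next x-line at t=0.2899, next y-line at t=2.8205; Δt_x=1.0353, Δt_y=3.8637
    x: enter (1,1) at t=0.2899
    x: enter (0,1) at t=1.3252 ← occupied
  → r_5 = 1.3252

ranges = [0.7454, 0.8314, 0.7558, 2.5600, 1.3252]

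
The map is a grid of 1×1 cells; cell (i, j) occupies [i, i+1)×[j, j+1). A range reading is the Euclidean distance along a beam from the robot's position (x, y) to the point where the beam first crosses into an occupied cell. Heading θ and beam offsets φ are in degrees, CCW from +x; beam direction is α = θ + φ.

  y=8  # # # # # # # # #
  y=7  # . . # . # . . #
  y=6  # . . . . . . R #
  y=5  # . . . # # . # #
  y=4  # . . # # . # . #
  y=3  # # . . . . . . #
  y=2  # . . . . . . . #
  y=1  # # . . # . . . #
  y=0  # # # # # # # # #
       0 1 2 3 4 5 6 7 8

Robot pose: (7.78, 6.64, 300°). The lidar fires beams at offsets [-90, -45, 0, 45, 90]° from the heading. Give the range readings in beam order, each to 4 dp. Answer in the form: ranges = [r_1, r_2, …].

beam 1: φ=-90°, α=210°
  direction (-0.8660, -0.5000); cell (7,6); t to first gridline: x 0.9007, y 1.2800 (then +1.1547 / +2.0000)
    (6,6) via x @ 0.9007
    (6,5) via y @ 1.2800
    (5,5) via x @ 2.0554  # hit
  → r_1 = 2.0554
beam 2: φ=-45°, α=255°
  direction (-0.2588, -0.9659); cell (7,6); t to first gridline: x 3.0137, y 0.6626 (then +3.8637 / +1.0353)
    (7,5) via y @ 0.6626  # hit
  → r_2 = 0.6626
beam 3: φ=0°, α=300°
  direction (0.5000, -0.8660); cell (7,6); t to first gridline: x 0.4400, y 0.7390 (then +2.0000 / +1.1547)
    (8,6) via x @ 0.4400  # hit
  → r_3 = 0.4400
beam 4: φ=45°, α=345°
  direction (0.9659, -0.2588); cell (7,6); t to first gridline: x 0.2278, y 2.4728 (then +1.0353 / +3.8637)
    (8,6) via x @ 0.2278  # hit
  → r_4 = 0.2278
beam 5: φ=90°, α=30°
  direction (0.8660, 0.5000); cell (7,6); t to first gridline: x 0.2540, y 0.7200 (then +1.1547 / +2.0000)
    (8,6) via x @ 0.2540  # hit
  → r_5 = 0.2540

ranges = [2.0554, 0.6626, 0.4400, 0.2278, 0.2540]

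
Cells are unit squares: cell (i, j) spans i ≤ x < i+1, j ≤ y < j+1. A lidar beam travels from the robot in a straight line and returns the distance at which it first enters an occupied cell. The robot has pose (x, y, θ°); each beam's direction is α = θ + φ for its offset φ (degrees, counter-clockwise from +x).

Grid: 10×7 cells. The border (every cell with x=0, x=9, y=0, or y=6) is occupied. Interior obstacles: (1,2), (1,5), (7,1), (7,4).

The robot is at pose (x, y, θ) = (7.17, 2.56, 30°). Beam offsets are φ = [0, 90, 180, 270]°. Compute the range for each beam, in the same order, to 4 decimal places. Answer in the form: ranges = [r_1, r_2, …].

beam 1: φ=0°, α=30°
  dir = (cos 30°, sin 30°) = (0.8660, 0.5000); from cell (7,2)
  next x-line at t=0.9584, next y-line at t=0.8800; Δt_x=1.1547, Δt_y=2.0000
    y: enter (7,3) at t=0.8800
    x: enter (8,3) at t=0.9584
    x: enter (9,3) at t=2.1131 ← occupied
  → r_1 = 2.1131
beam 2: φ=90°, α=120°
  dir = (cos 120°, sin 120°) = (-0.5000, 0.8660); from cell (7,2)
  next x-line at t=0.3400, next y-line at t=0.5081; Δt_x=2.0000, Δt_y=1.1547
    x: enter (6,2) at t=0.3400
    y: enter (6,3) at t=0.5081
    y: enter (6,4) at t=1.6628
    x: enter (5,4) at t=2.3400
    y: enter (5,5) at t=2.8175
    y: enter (5,6) at t=3.9722 ← occupied
  → r_2 = 3.9722
beam 3: φ=180°, α=210°
  dir = (cos 210°, sin 210°) = (-0.8660, -0.5000); from cell (7,2)
  next x-line at t=0.1963, next y-line at t=1.1200; Δt_x=1.1547, Δt_y=2.0000
    x: enter (6,2) at t=0.1963
    y: enter (6,1) at t=1.1200
    x: enter (5,1) at t=1.3510
    x: enter (4,1) at t=2.5057
    y: enter (4,0) at t=3.1200 ← occupied
  → r_3 = 3.1200
beam 4: φ=270°, α=300°
  dir = (cos 300°, sin 300°) = (0.5000, -0.8660); from cell (7,2)
  next x-line at t=1.6600, next y-line at t=0.6466; Δt_x=2.0000, Δt_y=1.1547
    y: enter (7,1) at t=0.6466 ← occupied
  → r_4 = 0.6466

ranges = [2.1131, 3.9722, 3.1200, 0.6466]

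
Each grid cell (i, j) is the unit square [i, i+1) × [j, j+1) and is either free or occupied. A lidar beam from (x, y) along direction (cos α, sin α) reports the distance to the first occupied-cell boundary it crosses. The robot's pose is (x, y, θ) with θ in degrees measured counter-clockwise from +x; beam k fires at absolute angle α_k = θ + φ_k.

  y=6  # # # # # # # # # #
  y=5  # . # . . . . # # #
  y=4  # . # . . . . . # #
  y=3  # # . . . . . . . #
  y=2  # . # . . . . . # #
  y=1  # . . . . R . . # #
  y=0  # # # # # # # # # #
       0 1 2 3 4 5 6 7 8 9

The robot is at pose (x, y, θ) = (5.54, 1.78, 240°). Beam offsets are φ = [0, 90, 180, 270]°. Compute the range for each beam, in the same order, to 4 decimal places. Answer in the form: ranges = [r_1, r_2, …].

ranges = [0.9007, 1.5600, 3.7181, 4.0876]

beam 1: φ=0°, α=240°
  dir = (cos 240°, sin 240°) = (-0.5000, -0.8660); from cell (5,1)
  next x-line at t=1.0800, next y-line at t=0.9007; Δt_x=2.0000, Δt_y=1.1547
    y: enter (5,0) at t=0.9007 ← occupied
  → r_1 = 0.9007
beam 2: φ=90°, α=330°
  dir = (cos 330°, sin 330°) = (0.8660, -0.5000); from cell (5,1)
  next x-line at t=0.5312, next y-line at t=1.5600; Δt_x=1.1547, Δt_y=2.0000
    x: enter (6,1) at t=0.5312
    y: enter (6,0) at t=1.5600 ← occupied
  → r_2 = 1.5600
beam 3: φ=180°, α=60°
  dir = (cos 60°, sin 60°) = (0.5000, 0.8660); from cell (5,1)
  next x-line at t=0.9200, next y-line at t=0.2540; Δt_x=2.0000, Δt_y=1.1547
    y: enter (5,2) at t=0.2540
    x: enter (6,2) at t=0.9200
    y: enter (6,3) at t=1.4087
    y: enter (6,4) at t=2.5634
    x: enter (7,4) at t=2.9200
    y: enter (7,5) at t=3.7181 ← occupied
  → r_3 = 3.7181
beam 4: φ=270°, α=150°
  dir = (cos 150°, sin 150°) = (-0.8660, 0.5000); from cell (5,1)
  next x-line at t=0.6235, next y-line at t=0.4400; Δt_x=1.1547, Δt_y=2.0000
    y: enter (5,2) at t=0.4400
    x: enter (4,2) at t=0.6235
    x: enter (3,2) at t=1.7782
    y: enter (3,3) at t=2.4400
    x: enter (2,3) at t=2.9329
    x: enter (1,3) at t=4.0876 ← occupied
  → r_4 = 4.0876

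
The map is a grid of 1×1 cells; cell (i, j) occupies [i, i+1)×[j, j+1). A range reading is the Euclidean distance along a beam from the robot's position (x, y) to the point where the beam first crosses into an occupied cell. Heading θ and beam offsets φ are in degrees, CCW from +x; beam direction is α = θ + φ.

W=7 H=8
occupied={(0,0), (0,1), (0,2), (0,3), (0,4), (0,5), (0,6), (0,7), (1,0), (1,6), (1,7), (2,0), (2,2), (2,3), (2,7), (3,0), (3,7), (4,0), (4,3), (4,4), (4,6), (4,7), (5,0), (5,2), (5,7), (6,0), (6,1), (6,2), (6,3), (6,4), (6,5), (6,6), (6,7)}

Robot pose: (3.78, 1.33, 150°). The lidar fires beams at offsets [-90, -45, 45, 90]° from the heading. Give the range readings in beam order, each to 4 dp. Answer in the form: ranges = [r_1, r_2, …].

beam 1: φ=-90°, α=60°
  cosα=0.5000 sinα=0.8660 | (3,1) | tMaxX 0.4400 tMaxY 0.7736 | tΔX 2.0000 tΔY 1.1547
    t=0.4400 [x] (4,1)
    t=0.7736 [y] (4,2)
    t=1.9283 [y] (4,3) — stop
  → r_1 = 1.9283
beam 2: φ=-45°, α=105°
  cosα=-0.2588 sinα=0.9659 | (3,1) | tMaxX 3.0137 tMaxY 0.6936 | tΔX 3.8637 tΔY 1.0353
    t=0.6936 [y] (3,2)
    t=1.7289 [y] (3,3)
    t=2.7642 [y] (3,4)
    t=3.0137 [x] (2,4)
    t=3.7995 [y] (2,5)
    t=4.8347 [y] (2,6)
    t=5.8700 [y] (2,7) — stop
  → r_2 = 5.8700
beam 3: φ=45°, α=195°
  cosα=-0.9659 sinα=-0.2588 | (3,1) | tMaxX 0.8075 tMaxY 1.2750 | tΔX 1.0353 tΔY 3.8637
    t=0.8075 [x] (2,1)
    t=1.2750 [y] (2,0) — stop
  → r_3 = 1.2750
beam 4: φ=90°, α=240°
  cosα=-0.5000 sinα=-0.8660 | (3,1) | tMaxX 1.5600 tMaxY 0.3811 | tΔX 2.0000 tΔY 1.1547
    t=0.3811 [y] (3,0) — stop
  → r_4 = 0.3811

ranges = [1.9283, 5.8700, 1.2750, 0.3811]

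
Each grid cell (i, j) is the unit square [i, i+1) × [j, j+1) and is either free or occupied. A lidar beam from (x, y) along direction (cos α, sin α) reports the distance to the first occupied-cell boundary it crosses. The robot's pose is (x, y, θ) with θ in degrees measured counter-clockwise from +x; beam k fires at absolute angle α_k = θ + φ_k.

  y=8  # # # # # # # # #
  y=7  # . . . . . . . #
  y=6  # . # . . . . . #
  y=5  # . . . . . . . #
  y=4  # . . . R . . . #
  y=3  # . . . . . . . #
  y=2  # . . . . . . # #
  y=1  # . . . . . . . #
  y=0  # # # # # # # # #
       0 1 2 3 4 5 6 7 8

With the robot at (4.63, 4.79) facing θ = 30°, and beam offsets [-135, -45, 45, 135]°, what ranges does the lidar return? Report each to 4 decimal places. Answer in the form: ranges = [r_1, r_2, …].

ranges = [3.9237, 3.4889, 3.3232, 3.7581]

beam 1: φ=-135°, α=255°
  cosα=-0.2588 sinα=-0.9659 | (4,4) | tMaxX 2.4341 tMaxY 0.8179 | tΔX 3.8637 tΔY 1.0353
    t=0.8179 [y] (4,3)
    t=1.8531 [y] (4,2)
    t=2.4341 [x] (3,2)
    t=2.8884 [y] (3,1)
    t=3.9237 [y] (3,0) — stop
  → r_1 = 3.9237
beam 2: φ=-45°, α=345°
  cosα=0.9659 sinα=-0.2588 | (4,4) | tMaxX 0.3831 tMaxY 3.0523 | tΔX 1.0353 tΔY 3.8637
    t=0.3831 [x] (5,4)
    t=1.4183 [x] (6,4)
    t=2.4536 [x] (7,4)
    t=3.0523 [y] (7,3)
    t=3.4889 [x] (8,3) — stop
  → r_2 = 3.4889
beam 3: φ=45°, α=75°
  cosα=0.2588 sinα=0.9659 | (4,4) | tMaxX 1.4296 tMaxY 0.2174 | tΔX 3.8637 tΔY 1.0353
    t=0.2174 [y] (4,5)
    t=1.2527 [y] (4,6)
    t=1.4296 [x] (5,6)
    t=2.2880 [y] (5,7)
    t=3.3232 [y] (5,8) — stop
  → r_3 = 3.3232
beam 4: φ=135°, α=165°
  cosα=-0.9659 sinα=0.2588 | (4,4) | tMaxX 0.6522 tMaxY 0.8114 | tΔX 1.0353 tΔY 3.8637
    t=0.6522 [x] (3,4)
    t=0.8114 [y] (3,5)
    t=1.6875 [x] (2,5)
    t=2.7228 [x] (1,5)
    t=3.7581 [x] (0,5) — stop
  → r_4 = 3.7581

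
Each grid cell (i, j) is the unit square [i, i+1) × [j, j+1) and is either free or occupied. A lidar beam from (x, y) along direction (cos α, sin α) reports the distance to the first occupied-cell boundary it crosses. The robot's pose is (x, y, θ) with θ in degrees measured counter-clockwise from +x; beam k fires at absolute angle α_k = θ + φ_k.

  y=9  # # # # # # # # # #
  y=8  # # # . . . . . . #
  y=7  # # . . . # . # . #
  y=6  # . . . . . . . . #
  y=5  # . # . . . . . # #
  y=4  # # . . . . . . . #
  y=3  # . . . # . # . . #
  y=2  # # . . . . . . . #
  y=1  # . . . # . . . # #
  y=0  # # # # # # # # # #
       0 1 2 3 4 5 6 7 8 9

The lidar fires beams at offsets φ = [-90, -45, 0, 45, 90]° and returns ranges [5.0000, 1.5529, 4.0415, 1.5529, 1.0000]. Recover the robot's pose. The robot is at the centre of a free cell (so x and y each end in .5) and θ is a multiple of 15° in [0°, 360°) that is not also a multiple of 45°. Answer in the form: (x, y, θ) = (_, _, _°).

Candidates: 51 free-cell centres × 16 headings = 816 poses. Raycast each; keep the one whose scan matches to 4 dp.
  (8.5, 3.5, 255°): beam 1 = 1.5529 ≠ 5.0000 ✗
  (7.5, 8.5, 210°): beam 1 = 0.5774 ≠ 5.0000 ✗
  (3.5, 5.5, 330°): beam 1 = 3.0000 ≠ 5.0000 ✗
  (5.5, 6.5, 150°): beam 1 = 0.5774 ≠ 5.0000 ✗
  …
  (8.5, 3.5, 210°): r_1=5.0000, r_2=1.5529, r_3=4.0415, r_4=1.5529, r_5=1.0000 — all match ✓
Unique over the lattice → pose = (8.5, 3.5, 210°).

(x, y, θ) = (8.5, 3.5, 210°)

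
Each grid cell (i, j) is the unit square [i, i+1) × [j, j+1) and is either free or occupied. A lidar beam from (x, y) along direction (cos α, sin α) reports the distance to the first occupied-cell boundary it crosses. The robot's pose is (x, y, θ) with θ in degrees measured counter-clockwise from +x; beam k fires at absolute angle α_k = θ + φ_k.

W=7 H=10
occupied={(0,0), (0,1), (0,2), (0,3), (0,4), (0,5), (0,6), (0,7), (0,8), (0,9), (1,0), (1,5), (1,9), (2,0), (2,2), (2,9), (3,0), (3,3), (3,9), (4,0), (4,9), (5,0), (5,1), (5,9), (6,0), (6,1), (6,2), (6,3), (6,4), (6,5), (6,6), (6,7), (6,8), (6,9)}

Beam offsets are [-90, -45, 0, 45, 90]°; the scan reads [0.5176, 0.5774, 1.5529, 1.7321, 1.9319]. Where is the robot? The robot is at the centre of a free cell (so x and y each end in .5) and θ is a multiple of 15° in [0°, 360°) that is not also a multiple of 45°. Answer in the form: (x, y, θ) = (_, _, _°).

Enumerate (i+0.5, j+0.5, θ) over the 36 free cells and 16 admissible headings. For each, cast all 5 beams and compare to the given ranges.
  (4.5, 8.5, 150°): beam 1 = 0.5774 ≠ 0.5176 ✗
  (3.5, 1.5, 165°): beam 1 = 1.5529 ≠ 0.5176 ✗
  (2.5, 8.5, 60°): beam 1 = 4.0415 ≠ 0.5176 ✗
  …
  (3.5, 2.5, 255°): r_1=0.5176, r_2=0.5774, r_3=1.5529, r_4=1.7321, r_5=1.9319 — all match ✓
No second candidate reproduces the full scan.

(x, y, θ) = (3.5, 2.5, 255°)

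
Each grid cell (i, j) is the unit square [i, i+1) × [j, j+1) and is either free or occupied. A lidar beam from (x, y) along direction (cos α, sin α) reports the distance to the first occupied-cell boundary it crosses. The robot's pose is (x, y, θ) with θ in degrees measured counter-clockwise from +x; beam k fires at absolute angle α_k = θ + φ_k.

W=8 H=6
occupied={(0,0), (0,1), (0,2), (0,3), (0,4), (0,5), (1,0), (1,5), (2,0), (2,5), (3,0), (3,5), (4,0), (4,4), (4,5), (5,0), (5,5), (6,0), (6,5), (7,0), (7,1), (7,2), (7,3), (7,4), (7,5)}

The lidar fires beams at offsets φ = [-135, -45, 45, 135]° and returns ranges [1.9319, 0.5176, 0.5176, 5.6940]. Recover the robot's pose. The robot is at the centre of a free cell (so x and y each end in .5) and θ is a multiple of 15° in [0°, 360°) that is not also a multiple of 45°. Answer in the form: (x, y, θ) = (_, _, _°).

Enumerate (i+0.5, j+0.5, θ) over the 23 free cells and 16 admissible headings. For each, cast all 4 beams and compare to the given ranges.
  (2.5, 4.5, 345°): beam 1 = 1.7321 ≠ 1.9319 ✗
  (2.5, 3.5, 255°): beam 1 = 1.7321 ≠ 1.9319 ✗
  (6.5, 4.5, 120°): beam 1 = 0.5176 ≠ 1.9319 ✗
  …
  (1.5, 1.5, 240°): r_1=1.9319, r_2=0.5176, r_3=0.5176, r_4=5.6940 — all match ✓
No second candidate reproduces the full scan.

(x, y, θ) = (1.5, 1.5, 240°)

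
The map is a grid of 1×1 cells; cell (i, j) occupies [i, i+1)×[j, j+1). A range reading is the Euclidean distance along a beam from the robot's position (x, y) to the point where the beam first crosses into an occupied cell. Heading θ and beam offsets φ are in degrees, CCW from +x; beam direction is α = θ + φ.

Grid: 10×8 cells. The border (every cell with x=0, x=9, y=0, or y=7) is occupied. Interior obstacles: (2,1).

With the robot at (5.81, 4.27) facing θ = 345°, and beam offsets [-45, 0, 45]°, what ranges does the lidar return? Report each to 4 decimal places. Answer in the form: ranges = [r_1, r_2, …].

beam 1: φ=-45°, α=300°
  cosα=0.5000 sinα=-0.8660 | (5,4) | tMaxX 0.3800 tMaxY 0.3118 | tΔX 2.0000 tΔY 1.1547
    t=0.3118 [y] (5,3)
    t=0.3800 [x] (6,3)
    t=1.4665 [y] (6,2)
    t=2.3800 [x] (7,2)
    t=2.6212 [y] (7,1)
    t=3.7759 [y] (7,0) — stop
  → r_1 = 3.7759
beam 2: φ=0°, α=345°
  cosα=0.9659 sinα=-0.2588 | (5,4) | tMaxX 0.1967 tMaxY 1.0432 | tΔX 1.0353 tΔY 3.8637
    t=0.1967 [x] (6,4)
    t=1.0432 [y] (6,3)
    t=1.2320 [x] (7,3)
    t=2.2673 [x] (8,3)
    t=3.3025 [x] (9,3) — stop
  → r_2 = 3.3025
beam 3: φ=45°, α=30°
  cosα=0.8660 sinα=0.5000 | (5,4) | tMaxX 0.2194 tMaxY 1.4600 | tΔX 1.1547 tΔY 2.0000
    t=0.2194 [x] (6,4)
    t=1.3741 [x] (7,4)
    t=1.4600 [y] (7,5)
    t=2.5288 [x] (8,5)
    t=3.4600 [y] (8,6)
    t=3.6835 [x] (9,6) — stop
  → r_3 = 3.6835

ranges = [3.7759, 3.3025, 3.6835]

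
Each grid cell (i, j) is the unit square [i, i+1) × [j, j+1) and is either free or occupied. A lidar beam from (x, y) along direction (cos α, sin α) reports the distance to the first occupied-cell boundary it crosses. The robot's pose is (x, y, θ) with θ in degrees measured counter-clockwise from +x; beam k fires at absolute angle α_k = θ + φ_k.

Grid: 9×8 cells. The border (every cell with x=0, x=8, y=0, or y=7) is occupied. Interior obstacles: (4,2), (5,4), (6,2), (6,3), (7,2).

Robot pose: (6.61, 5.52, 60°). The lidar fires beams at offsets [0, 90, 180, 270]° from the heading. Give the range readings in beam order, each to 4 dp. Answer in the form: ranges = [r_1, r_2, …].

beam 1: φ=0°, α=60°
  d=(0.5000,0.8660)  start (6,5)  tX=0.7800 tY=0.5543  stride 1/|dx|=2.0000 1/|dy|=1.1547
    cross y-line → (6,6), t=0.5543
    cross x-line → (7,6), t=0.7800
    cross y-line → (7,7), t=1.7090 (wall)
  → r_1 = 1.7090
beam 2: φ=90°, α=150°
  d=(-0.8660,0.5000)  start (6,5)  tX=0.7044 tY=0.9600  stride 1/|dx|=1.1547 1/|dy|=2.0000
    cross x-line → (5,5), t=0.7044
    cross y-line → (5,6), t=0.9600
    cross x-line → (4,6), t=1.8591
    cross y-line → (4,7), t=2.9600 (wall)
  → r_2 = 2.9600
beam 3: φ=180°, α=240°
  d=(-0.5000,-0.8660)  start (6,5)  tX=1.2200 tY=0.6004  stride 1/|dx|=2.0000 1/|dy|=1.1547
    cross y-line → (6,4), t=0.6004
    cross x-line → (5,4), t=1.2200 (wall)
  → r_3 = 1.2200
beam 4: φ=270°, α=330°
  d=(0.8660,-0.5000)  start (6,5)  tX=0.4503 tY=1.0400  stride 1/|dx|=1.1547 1/|dy|=2.0000
    cross x-line → (7,5), t=0.4503
    cross y-line → (7,4), t=1.0400
    cross x-line → (8,4), t=1.6050 (wall)
  → r_4 = 1.6050

ranges = [1.7090, 2.9600, 1.2200, 1.6050]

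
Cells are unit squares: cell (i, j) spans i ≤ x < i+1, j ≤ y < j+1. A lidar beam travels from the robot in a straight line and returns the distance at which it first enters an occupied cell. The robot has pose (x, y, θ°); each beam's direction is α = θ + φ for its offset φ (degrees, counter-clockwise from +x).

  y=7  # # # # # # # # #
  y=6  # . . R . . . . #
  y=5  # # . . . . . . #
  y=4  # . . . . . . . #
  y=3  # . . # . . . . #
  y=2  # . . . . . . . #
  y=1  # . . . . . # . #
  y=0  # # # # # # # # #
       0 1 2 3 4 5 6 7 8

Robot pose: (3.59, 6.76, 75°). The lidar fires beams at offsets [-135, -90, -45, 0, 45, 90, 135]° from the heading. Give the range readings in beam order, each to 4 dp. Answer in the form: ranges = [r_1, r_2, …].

ranges = [5.4964, 4.5656, 0.4800, 0.2485, 0.2771, 0.9273, 1.8360]

beam 1: φ=-135°, α=300°
  direction (0.5000, -0.8660); cell (3,6); t to first gridline: x 0.8200, y 0.8776 (then +2.0000 / +1.1547)
    (4,6) via x @ 0.8200
    (4,5) via y @ 0.8776
    (4,4) via y @ 2.0323
    (5,4) via x @ 2.8200
    (5,3) via y @ 3.1870
    (5,2) via y @ 4.3417
    (6,2) via x @ 4.8200
    (6,1) via y @ 5.4964  # hit
  → r_1 = 5.4964
beam 2: φ=-90°, α=345°
  direction (0.9659, -0.2588); cell (3,6); t to first gridline: x 0.4245, y 2.9364 (then +1.0353 / +3.8637)
    (4,6) via x @ 0.4245
    (5,6) via x @ 1.4597
    (6,6) via x @ 2.4950
    (6,5) via y @ 2.9364
    (7,5) via x @ 3.5303
    (8,5) via x @ 4.5656  # hit
  → r_2 = 4.5656
beam 3: φ=-45°, α=30°
  direction (0.8660, 0.5000); cell (3,6); t to first gridline: x 0.4734, y 0.4800 (then +1.1547 / +2.0000)
    (4,6) via x @ 0.4734
    (4,7) via y @ 0.4800  # hit
  → r_3 = 0.4800
beam 4: φ=0°, α=75°
  direction (0.2588, 0.9659); cell (3,6); t to first gridline: x 1.5841, y 0.2485 (then +3.8637 / +1.0353)
    (3,7) via y @ 0.2485  # hit
  → r_4 = 0.2485
beam 5: φ=45°, α=120°
  direction (-0.5000, 0.8660); cell (3,6); t to first gridline: x 1.1800, y 0.2771 (then +2.0000 / +1.1547)
    (3,7) via y @ 0.2771  # hit
  → r_5 = 0.2771
beam 6: φ=90°, α=165°
  direction (-0.9659, 0.2588); cell (3,6); t to first gridline: x 0.6108, y 0.9273 (then +1.0353 / +3.8637)
    (2,6) via x @ 0.6108
    (2,7) via y @ 0.9273  # hit
  → r_6 = 0.9273
beam 7: φ=135°, α=210°
  direction (-0.8660, -0.5000); cell (3,6); t to first gridline: x 0.6813, y 1.5200 (then +1.1547 / +2.0000)
    (2,6) via x @ 0.6813
    (2,5) via y @ 1.5200
    (1,5) via x @ 1.8360  # hit
  → r_7 = 1.8360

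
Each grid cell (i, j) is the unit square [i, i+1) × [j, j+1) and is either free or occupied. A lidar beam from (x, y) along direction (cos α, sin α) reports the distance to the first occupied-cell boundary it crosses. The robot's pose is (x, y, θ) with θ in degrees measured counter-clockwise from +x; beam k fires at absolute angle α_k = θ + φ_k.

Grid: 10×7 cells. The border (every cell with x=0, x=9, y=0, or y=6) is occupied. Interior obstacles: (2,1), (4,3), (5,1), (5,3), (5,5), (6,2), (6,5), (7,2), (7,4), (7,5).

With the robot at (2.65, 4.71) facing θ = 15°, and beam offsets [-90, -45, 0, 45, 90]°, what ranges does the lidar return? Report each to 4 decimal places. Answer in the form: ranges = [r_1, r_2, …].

ranges = [3.8409, 1.5588, 2.4329, 1.4896, 1.3355]

beam 1: φ=-90°, α=285°
  cosα=0.2588 sinα=-0.9659 | (2,4) | tMaxX 1.3523 tMaxY 0.7350 | tΔX 3.8637 tΔY 1.0353
    t=0.7350 [y] (2,3)
    t=1.3523 [x] (3,3)
    t=1.7703 [y] (3,2)
    t=2.8056 [y] (3,1)
    t=3.8409 [y] (3,0) — stop
  → r_1 = 3.8409
beam 2: φ=-45°, α=330°
  cosα=0.8660 sinα=-0.5000 | (2,4) | tMaxX 0.4041 tMaxY 1.4200 | tΔX 1.1547 tΔY 2.0000
    t=0.4041 [x] (3,4)
    t=1.4200 [y] (3,3)
    t=1.5588 [x] (4,3) — stop
  → r_2 = 1.5588
beam 3: φ=0°, α=15°
  cosα=0.9659 sinα=0.2588 | (2,4) | tMaxX 0.3623 tMaxY 1.1205 | tΔX 1.0353 tΔY 3.8637
    t=0.3623 [x] (3,4)
    t=1.1205 [y] (3,5)
    t=1.3976 [x] (4,5)
    t=2.4329 [x] (5,5) — stop
  → r_3 = 2.4329
beam 4: φ=45°, α=60°
  cosα=0.5000 sinα=0.8660 | (2,4) | tMaxX 0.7000 tMaxY 0.3349 | tΔX 2.0000 tΔY 1.1547
    t=0.3349 [y] (2,5)
    t=0.7000 [x] (3,5)
    t=1.4896 [y] (3,6) — stop
  → r_4 = 1.4896
beam 5: φ=90°, α=105°
  cosα=-0.2588 sinα=0.9659 | (2,4) | tMaxX 2.5114 tMaxY 0.3002 | tΔX 3.8637 tΔY 1.0353
    t=0.3002 [y] (2,5)
    t=1.3355 [y] (2,6) — stop
  → r_5 = 1.3355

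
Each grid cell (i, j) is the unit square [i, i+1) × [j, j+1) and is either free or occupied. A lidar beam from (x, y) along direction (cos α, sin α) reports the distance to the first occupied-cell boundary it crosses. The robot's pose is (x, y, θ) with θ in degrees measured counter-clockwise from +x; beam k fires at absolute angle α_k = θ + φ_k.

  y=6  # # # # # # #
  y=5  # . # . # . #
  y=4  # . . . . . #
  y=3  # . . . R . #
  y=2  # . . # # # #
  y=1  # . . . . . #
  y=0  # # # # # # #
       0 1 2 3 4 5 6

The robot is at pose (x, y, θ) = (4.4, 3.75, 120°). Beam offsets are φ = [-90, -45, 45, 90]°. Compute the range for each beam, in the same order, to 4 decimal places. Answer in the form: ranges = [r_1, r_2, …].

ranges = [1.8475, 1.2941, 3.5199, 1.5000]

beam 1: φ=-90°, α=30°
  d=(0.8660,0.5000)  start (4,3)  tX=0.6928 tY=0.5000  stride 1/|dx|=1.1547 1/|dy|=2.0000
    cross y-line → (4,4), t=0.5000
    cross x-line → (5,4), t=0.6928
    cross x-line → (6,4), t=1.8475 (wall)
  → r_1 = 1.8475
beam 2: φ=-45°, α=75°
  d=(0.2588,0.9659)  start (4,3)  tX=2.3182 tY=0.2588  stride 1/|dx|=3.8637 1/|dy|=1.0353
    cross y-line → (4,4), t=0.2588
    cross y-line → (4,5), t=1.2941 (wall)
  → r_2 = 1.2941
beam 3: φ=45°, α=165°
  d=(-0.9659,0.2588)  start (4,3)  tX=0.4141 tY=0.9659  stride 1/|dx|=1.0353 1/|dy|=3.8637
    cross x-line → (3,3), t=0.4141
    cross y-line → (3,4), t=0.9659
    cross x-line → (2,4), t=1.4494
    cross x-line → (1,4), t=2.4847
    cross x-line → (0,4), t=3.5199 (wall)
  → r_3 = 3.5199
beam 4: φ=90°, α=210°
  d=(-0.8660,-0.5000)  start (4,3)  tX=0.4619 tY=1.5000  stride 1/|dx|=1.1547 1/|dy|=2.0000
    cross x-line → (3,3), t=0.4619
    cross y-line → (3,2), t=1.5000 (wall)
  → r_4 = 1.5000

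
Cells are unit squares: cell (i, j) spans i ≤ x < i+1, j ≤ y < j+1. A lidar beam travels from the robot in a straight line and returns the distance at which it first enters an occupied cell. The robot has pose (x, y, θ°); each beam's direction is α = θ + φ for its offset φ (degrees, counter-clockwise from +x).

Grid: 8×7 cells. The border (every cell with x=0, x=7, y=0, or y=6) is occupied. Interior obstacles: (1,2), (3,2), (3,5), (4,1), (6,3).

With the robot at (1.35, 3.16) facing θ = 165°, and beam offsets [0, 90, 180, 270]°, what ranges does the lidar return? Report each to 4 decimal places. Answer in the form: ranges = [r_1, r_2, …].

ranges = [0.3623, 0.1656, 0.6182, 2.9402]

beam 1: φ=0°, α=165°
  cosα=-0.9659 sinα=0.2588 | (1,3) | tMaxX 0.3623 tMaxY 3.2455 | tΔX 1.0353 tΔY 3.8637
    t=0.3623 [x] (0,3) — stop
  → r_1 = 0.3623
beam 2: φ=90°, α=255°
  cosα=-0.2588 sinα=-0.9659 | (1,3) | tMaxX 1.3523 tMaxY 0.1656 | tΔX 3.8637 tΔY 1.0353
    t=0.1656 [y] (1,2) — stop
  → r_2 = 0.1656
beam 3: φ=180°, α=345°
  cosα=0.9659 sinα=-0.2588 | (1,3) | tMaxX 0.6729 tMaxY 0.6182 | tΔX 1.0353 tΔY 3.8637
    t=0.6182 [y] (1,2) — stop
  → r_3 = 0.6182
beam 4: φ=270°, α=75°
  cosα=0.2588 sinα=0.9659 | (1,3) | tMaxX 2.5114 tMaxY 0.8696 | tΔX 3.8637 tΔY 1.0353
    t=0.8696 [y] (1,4)
    t=1.9049 [y] (1,5)
    t=2.5114 [x] (2,5)
    t=2.9402 [y] (2,6) — stop
  → r_4 = 2.9402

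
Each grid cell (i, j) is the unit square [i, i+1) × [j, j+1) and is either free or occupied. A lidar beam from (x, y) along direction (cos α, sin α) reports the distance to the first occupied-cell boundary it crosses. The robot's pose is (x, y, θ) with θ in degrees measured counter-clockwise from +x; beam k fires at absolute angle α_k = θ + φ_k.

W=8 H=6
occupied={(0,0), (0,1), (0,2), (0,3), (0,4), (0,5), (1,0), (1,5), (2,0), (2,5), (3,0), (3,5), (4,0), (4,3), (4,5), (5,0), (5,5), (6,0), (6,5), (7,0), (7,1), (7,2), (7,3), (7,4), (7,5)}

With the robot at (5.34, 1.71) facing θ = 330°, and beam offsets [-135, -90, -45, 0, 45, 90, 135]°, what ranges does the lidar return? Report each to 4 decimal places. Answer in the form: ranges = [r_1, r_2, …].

beam 1: φ=-135°, α=195°
  cosα=-0.9659 sinα=-0.2588 | (5,1) | tMaxX 0.3520 tMaxY 2.7432 | tΔX 1.0353 tΔY 3.8637
    t=0.3520 [x] (4,1)
    t=1.3873 [x] (3,1)
    t=2.4225 [x] (2,1)
    t=2.7432 [y] (2,0) — stop
  → r_1 = 2.7432
beam 2: φ=-90°, α=240°
  cosα=-0.5000 sinα=-0.8660 | (5,1) | tMaxX 0.6800 tMaxY 0.8198 | tΔX 2.0000 tΔY 1.1547
    t=0.6800 [x] (4,1)
    t=0.8198 [y] (4,0) — stop
  → r_2 = 0.8198
beam 3: φ=-45°, α=285°
  cosα=0.2588 sinα=-0.9659 | (5,1) | tMaxX 2.5500 tMaxY 0.7350 | tΔX 3.8637 tΔY 1.0353
    t=0.7350 [y] (5,0) — stop
  → r_3 = 0.7350
beam 4: φ=0°, α=330°
  cosα=0.8660 sinα=-0.5000 | (5,1) | tMaxX 0.7621 tMaxY 1.4200 | tΔX 1.1547 tΔY 2.0000
    t=0.7621 [x] (6,1)
    t=1.4200 [y] (6,0) — stop
  → r_4 = 1.4200
beam 5: φ=45°, α=15°
  cosα=0.9659 sinα=0.2588 | (5,1) | tMaxX 0.6833 tMaxY 1.1205 | tΔX 1.0353 tΔY 3.8637
    t=0.6833 [x] (6,1)
    t=1.1205 [y] (6,2)
    t=1.7186 [x] (7,2) — stop
  → r_5 = 1.7186
beam 6: φ=90°, α=60°
  cosα=0.5000 sinα=0.8660 | (5,1) | tMaxX 1.3200 tMaxY 0.3349 | tΔX 2.0000 tΔY 1.1547
    t=0.3349 [y] (5,2)
    t=1.3200 [x] (6,2)
    t=1.4896 [y] (6,3)
    t=2.6443 [y] (6,4)
    t=3.3200 [x] (7,4) — stop
  → r_6 = 3.3200
beam 7: φ=135°, α=105°
  cosα=-0.2588 sinα=0.9659 | (5,1) | tMaxX 1.3137 tMaxY 0.3002 | tΔX 3.8637 tΔY 1.0353
    t=0.3002 [y] (5,2)
    t=1.3137 [x] (4,2)
    t=1.3355 [y] (4,3) — stop
  → r_7 = 1.3355

ranges = [2.7432, 0.8198, 0.7350, 1.4200, 1.7186, 3.3200, 1.3355]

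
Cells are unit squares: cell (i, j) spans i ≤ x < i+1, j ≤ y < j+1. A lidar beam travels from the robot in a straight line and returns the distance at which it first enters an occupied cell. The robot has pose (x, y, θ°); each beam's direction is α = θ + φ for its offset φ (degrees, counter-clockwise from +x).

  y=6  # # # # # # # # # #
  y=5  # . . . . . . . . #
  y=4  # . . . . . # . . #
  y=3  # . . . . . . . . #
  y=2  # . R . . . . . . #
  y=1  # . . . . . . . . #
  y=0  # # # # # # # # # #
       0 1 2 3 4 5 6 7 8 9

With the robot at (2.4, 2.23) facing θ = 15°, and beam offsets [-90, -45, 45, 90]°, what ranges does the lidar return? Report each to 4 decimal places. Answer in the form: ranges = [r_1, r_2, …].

beam 1: φ=-90°, α=285°
  dir = (cos 285°, sin 285°) = (0.2588, -0.9659); from cell (2,2)
  next x-line at t=2.3182, next y-line at t=0.2381; Δt_x=3.8637, Δt_y=1.0353
    y: enter (2,1) at t=0.2381
    y: enter (2,0) at t=1.2734 ← occupied
  → r_1 = 1.2734
beam 2: φ=-45°, α=330°
  dir = (cos 330°, sin 330°) = (0.8660, -0.5000); from cell (2,2)
  next x-line at t=0.6928, next y-line at t=0.4600; Δt_x=1.1547, Δt_y=2.0000
    y: enter (2,1) at t=0.4600
    x: enter (3,1) at t=0.6928
    x: enter (4,1) at t=1.8475
    y: enter (4,0) at t=2.4600 ← occupied
  → r_2 = 2.4600
beam 3: φ=45°, α=60°
  dir = (cos 60°, sin 60°) = (0.5000, 0.8660); from cell (2,2)
  next x-line at t=1.2000, next y-line at t=0.8891; Δt_x=2.0000, Δt_y=1.1547
    y: enter (2,3) at t=0.8891
    x: enter (3,3) at t=1.2000
    y: enter (3,4) at t=2.0438
    y: enter (3,5) at t=3.1985
    x: enter (4,5) at t=3.2000
    y: enter (4,6) at t=4.3532 ← occupied
  → r_3 = 4.3532
beam 4: φ=90°, α=105°
  dir = (cos 105°, sin 105°) = (-0.2588, 0.9659); from cell (2,2)
  next x-line at t=1.5455, next y-line at t=0.7972; Δt_x=3.8637, Δt_y=1.0353
    y: enter (2,3) at t=0.7972
    x: enter (1,3) at t=1.5455
    y: enter (1,4) at t=1.8324
    y: enter (1,5) at t=2.8677
    y: enter (1,6) at t=3.9030 ← occupied
  → r_4 = 3.9030

ranges = [1.2734, 2.4600, 4.3532, 3.9030]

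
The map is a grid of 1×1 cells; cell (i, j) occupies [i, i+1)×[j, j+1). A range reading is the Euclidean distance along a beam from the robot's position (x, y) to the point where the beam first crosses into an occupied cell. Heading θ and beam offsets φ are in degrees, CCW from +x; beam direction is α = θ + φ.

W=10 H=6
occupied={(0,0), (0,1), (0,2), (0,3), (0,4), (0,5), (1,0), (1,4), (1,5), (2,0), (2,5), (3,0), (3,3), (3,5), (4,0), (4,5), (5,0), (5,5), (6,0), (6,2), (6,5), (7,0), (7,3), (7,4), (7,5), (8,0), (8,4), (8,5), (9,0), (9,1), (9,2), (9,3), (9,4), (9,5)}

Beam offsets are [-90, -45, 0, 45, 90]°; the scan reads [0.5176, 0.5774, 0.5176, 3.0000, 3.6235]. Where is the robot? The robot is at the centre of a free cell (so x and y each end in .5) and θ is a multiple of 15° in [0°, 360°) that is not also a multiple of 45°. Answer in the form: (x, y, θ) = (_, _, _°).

Enumerate (i+0.5, j+0.5, θ) over the 26 free cells and 16 admissible headings. For each, cast all 5 beams and compare to the given ranges.
  (2.5, 2.5, 345°): beam 1 = 1.5529 ≠ 0.5176 ✗
  (3.5, 2.5, 285°): beam 1 = 2.5882 ≠ 0.5176 ✗
  (1.5, 2.5, 150°): beam 1 = 2.8868 ≠ 0.5176 ✗
  (6.5, 3.5, 120°): beam 1 = 0.5774 ≠ 0.5176 ✗
  (6.5, 4.5, 255°): beam 1 = 1.9319 ≠ 0.5176 ✗
  …
  (2.5, 4.5, 195°): r_1=0.5176, r_2=0.5774, r_3=0.5176, r_4=3.0000, r_5=3.6235 — all match ✓
No second candidate reproduces the full scan.

(x, y, θ) = (2.5, 4.5, 195°)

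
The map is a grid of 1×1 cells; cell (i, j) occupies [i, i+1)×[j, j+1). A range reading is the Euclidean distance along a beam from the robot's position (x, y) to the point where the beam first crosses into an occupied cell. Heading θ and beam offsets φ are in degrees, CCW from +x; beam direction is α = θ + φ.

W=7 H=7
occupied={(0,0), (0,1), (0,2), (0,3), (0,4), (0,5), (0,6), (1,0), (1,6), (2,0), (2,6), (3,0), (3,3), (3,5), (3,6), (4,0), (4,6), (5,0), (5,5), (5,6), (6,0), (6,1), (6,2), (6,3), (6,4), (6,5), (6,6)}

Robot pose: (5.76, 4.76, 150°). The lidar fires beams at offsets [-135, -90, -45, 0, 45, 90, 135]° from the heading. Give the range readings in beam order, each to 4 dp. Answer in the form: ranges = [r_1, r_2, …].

beam 1: φ=-135°, α=15°
  direction (0.9659, 0.2588); cell (5,4); t to first gridline: x 0.2485, y 0.9273 (then +1.0353 / +3.8637)
    (6,4) via x @ 0.2485  # hit
  → r_1 = 0.2485
beam 2: φ=-90°, α=60°
  direction (0.5000, 0.8660); cell (5,4); t to first gridline: x 0.4800, y 0.2771 (then +2.0000 / +1.1547)
    (5,5) via y @ 0.2771  # hit
  → r_2 = 0.2771
beam 3: φ=-45°, α=105°
  direction (-0.2588, 0.9659); cell (5,4); t to first gridline: x 2.9364, y 0.2485 (then +3.8637 / +1.0353)
    (5,5) via y @ 0.2485  # hit
  → r_3 = 0.2485
beam 4: φ=0°, α=150°
  direction (-0.8660, 0.5000); cell (5,4); t to first gridline: x 0.8776, y 0.4800 (then +1.1547 / +2.0000)
    (5,5) via y @ 0.4800  # hit
  → r_4 = 0.4800
beam 5: φ=45°, α=195°
  direction (-0.9659, -0.2588); cell (5,4); t to first gridline: x 0.7868, y 2.9364 (then +1.0353 / +3.8637)
    (4,4) via x @ 0.7868
    (3,4) via x @ 1.8221
    (2,4) via x @ 2.8574
    (2,3) via y @ 2.9364
    (1,3) via x @ 3.8926
    (0,3) via x @ 4.9279  # hit
  → r_5 = 4.9279
beam 6: φ=90°, α=240°
  direction (-0.5000, -0.8660); cell (5,4); t to first gridline: x 1.5200, y 0.8776 (then +2.0000 / +1.1547)
    (5,3) via y @ 0.8776
    (4,3) via x @ 1.5200
    (4,2) via y @ 2.0323
    (4,1) via y @ 3.1870
    (3,1) via x @ 3.5200
    (3,0) via y @ 4.3417  # hit
  → r_6 = 4.3417
beam 7: φ=135°, α=285°
  direction (0.2588, -0.9659); cell (5,4); t to first gridline: x 0.9273, y 0.7868 (then +3.8637 / +1.0353)
    (5,3) via y @ 0.7868
    (6,3) via x @ 0.9273  # hit
  → r_7 = 0.9273

ranges = [0.2485, 0.2771, 0.2485, 0.4800, 4.9279, 4.3417, 0.9273]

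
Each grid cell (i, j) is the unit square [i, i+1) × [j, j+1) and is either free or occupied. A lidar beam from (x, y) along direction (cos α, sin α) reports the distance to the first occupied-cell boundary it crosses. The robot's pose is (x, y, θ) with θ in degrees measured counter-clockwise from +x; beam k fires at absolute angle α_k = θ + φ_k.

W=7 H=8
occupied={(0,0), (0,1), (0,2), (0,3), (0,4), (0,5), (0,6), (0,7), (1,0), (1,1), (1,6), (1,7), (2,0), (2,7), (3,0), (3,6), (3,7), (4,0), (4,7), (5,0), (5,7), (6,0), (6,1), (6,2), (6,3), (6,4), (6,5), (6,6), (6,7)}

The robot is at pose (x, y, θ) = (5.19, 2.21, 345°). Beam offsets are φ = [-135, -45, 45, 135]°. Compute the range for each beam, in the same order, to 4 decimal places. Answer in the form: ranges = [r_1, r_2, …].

beam 1: φ=-135°, α=210°
  direction (-0.8660, -0.5000); cell (5,2); t to first gridline: x 0.2194, y 0.4200 (then +1.1547 / +2.0000)
    (4,2) via x @ 0.2194
    (4,1) via y @ 0.4200
    (3,1) via x @ 1.3741
    (3,0) via y @ 2.4200  # hit
  → r_1 = 2.4200
beam 2: φ=-45°, α=300°
  direction (0.5000, -0.8660); cell (5,2); t to first gridline: x 1.6200, y 0.2425 (then +2.0000 / +1.1547)
    (5,1) via y @ 0.2425
    (5,0) via y @ 1.3972  # hit
  → r_2 = 1.3972
beam 3: φ=45°, α=30°
  direction (0.8660, 0.5000); cell (5,2); t to first gridline: x 0.9353, y 1.5800 (then +1.1547 / +2.0000)
    (6,2) via x @ 0.9353  # hit
  → r_3 = 0.9353
beam 4: φ=135°, α=120°
  direction (-0.5000, 0.8660); cell (5,2); t to first gridline: x 0.3800, y 0.9122 (then +2.0000 / +1.1547)
    (4,2) via x @ 0.3800
    (4,3) via y @ 0.9122
    (4,4) via y @ 2.0669
    (3,4) via x @ 2.3800
    (3,5) via y @ 3.2216
    (3,6) via y @ 4.3763  # hit
  → r_4 = 4.3763

ranges = [2.4200, 1.3972, 0.9353, 4.3763]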